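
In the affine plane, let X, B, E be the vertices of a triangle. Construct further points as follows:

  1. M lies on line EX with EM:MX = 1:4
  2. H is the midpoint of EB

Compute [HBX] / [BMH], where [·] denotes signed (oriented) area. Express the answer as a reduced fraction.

Choose coordinates X = (0, 0), B = (1, 0), E = (0, 1).
1. M lies on line EX with EM:MX = 1:4 ⇒ M = (0, 4/5)
2. H is the midpoint of EB ⇒ H = (1/2, 1/2)
2·[HBX] = -1/2, 2·[BMH] = -1/10
[HBX]:[BMH] = -1/2:-1/10 = 5

[HBX]:[BMH] = 5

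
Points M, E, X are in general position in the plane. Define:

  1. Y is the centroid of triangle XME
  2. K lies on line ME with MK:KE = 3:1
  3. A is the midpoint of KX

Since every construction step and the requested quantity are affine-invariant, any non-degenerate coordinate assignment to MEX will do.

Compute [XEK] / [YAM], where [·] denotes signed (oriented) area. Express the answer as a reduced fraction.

Set M = (0, 0), E = (1, 0), X = (0, 1); any affine frame gives the same invariant.
1. Y is the centroid of triangle XME ⇒ Y = (1/3, 1/3)
2. K lies on line ME with MK:KE = 3:1 ⇒ K = (3/4, 0)
3. A is the midpoint of KX ⇒ A = (3/8, 1/2)
2·[XEK] = -1/4, 2·[YAM] = 1/24
[XEK]:[YAM] = -1/4:1/24 = -6

[XEK]:[YAM] = -6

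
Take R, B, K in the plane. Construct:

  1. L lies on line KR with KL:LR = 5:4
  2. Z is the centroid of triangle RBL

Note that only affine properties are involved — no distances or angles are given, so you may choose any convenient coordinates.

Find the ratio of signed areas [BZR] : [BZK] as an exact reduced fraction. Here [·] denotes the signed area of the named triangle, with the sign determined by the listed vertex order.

Work in coordinates with R = (0, 0), B = (1, 0), K = (0, 1).
1. L lies on line KR with KL:LR = 5:4 ⇒ L = (0, 4/9)
2. Z is the centroid of triangle RBL ⇒ Z = (1/3, 4/27)
2·[BZR] = 4/27, 2·[BZK] = -14/27
[BZR]:[BZK] = 4/27:-14/27 = -2/7

[BZR]:[BZK] = -2/7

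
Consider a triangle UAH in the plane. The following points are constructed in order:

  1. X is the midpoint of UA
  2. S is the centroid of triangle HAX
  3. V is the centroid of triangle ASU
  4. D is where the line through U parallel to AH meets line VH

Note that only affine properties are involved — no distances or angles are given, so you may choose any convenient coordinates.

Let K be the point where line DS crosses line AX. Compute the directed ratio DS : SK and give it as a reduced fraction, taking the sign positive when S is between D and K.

DS:SK = -34/7

Choose coordinates U = (0, 0), A = (1, 0), H = (0, 1).
1. X is the midpoint of UA ⇒ X = (1/2, 0)
2. S is the centroid of triangle HAX ⇒ S = (1/2, 1/3)
3. V is the centroid of triangle ASU ⇒ V = (1/2, 1/9)
4. D is where the line through U parallel to AH meets line VH ⇒ D = (9/7, -9/7)
line DS meets AX at K = (45/68, 0)
S = D + t·(K−D) with t = 34/27, so DS:SK = 34/27:-7/27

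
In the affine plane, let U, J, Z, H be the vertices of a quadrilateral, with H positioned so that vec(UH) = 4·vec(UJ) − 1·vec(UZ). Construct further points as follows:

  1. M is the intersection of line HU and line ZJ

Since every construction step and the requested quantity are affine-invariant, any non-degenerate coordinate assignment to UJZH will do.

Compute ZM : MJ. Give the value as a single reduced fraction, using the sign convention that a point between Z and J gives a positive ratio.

Assign U = (0, 0), J = (1, 0), Z = (0, 1), H = (4, -1) — the answer is frame-independent, so this choice is without loss of generality.
1. M is the intersection of line HU and line ZJ ⇒ M = (4/3, -1/3)
M = Z + t·(J−Z) with t = 4/3, so ZM:MJ = t:(1−t) = 4/3:-1/3

ZM:MJ = -4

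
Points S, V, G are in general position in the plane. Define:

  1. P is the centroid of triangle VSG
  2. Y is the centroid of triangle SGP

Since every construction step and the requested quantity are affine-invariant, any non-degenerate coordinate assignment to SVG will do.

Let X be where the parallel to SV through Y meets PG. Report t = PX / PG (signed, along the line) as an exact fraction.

t = 1/6

Assign S = (0, 0), V = (1, 0), G = (0, 1) — the answer is frame-independent, so this choice is without loss of generality.
1. P is the centroid of triangle VSG ⇒ P = (1/3, 1/3)
2. Y is the centroid of triangle SGP ⇒ Y = (1/9, 4/9)
through Y parallel to SV: direction (1, 0); meets PG at X = (5/18, 4/9)
X = P + t·(G−P) with t = 1/6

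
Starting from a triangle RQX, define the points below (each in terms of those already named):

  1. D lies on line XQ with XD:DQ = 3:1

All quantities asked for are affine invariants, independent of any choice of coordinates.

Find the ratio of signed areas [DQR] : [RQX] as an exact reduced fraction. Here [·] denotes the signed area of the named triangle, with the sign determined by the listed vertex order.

[DQR]:[RQX] = -1/4

Set R = (0, 0), Q = (1, 0), X = (0, 1); any affine frame gives the same invariant.
1. D lies on line XQ with XD:DQ = 3:1 ⇒ D = (3/4, 1/4)
2·[DQR] = -1/4, 2·[RQX] = 1
[DQR]:[RQX] = -1/4:1 = -1/4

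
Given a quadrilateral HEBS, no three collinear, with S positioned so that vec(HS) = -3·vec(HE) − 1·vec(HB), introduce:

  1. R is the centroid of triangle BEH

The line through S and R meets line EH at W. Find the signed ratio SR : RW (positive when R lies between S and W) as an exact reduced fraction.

SR:RW = -4

Set H = (0, 0), E = (1, 0), B = (0, 1), S = (-3, -1); any affine frame gives the same invariant.
1. R is the centroid of triangle BEH ⇒ R = (1/3, 1/3)
line SR meets EH at W = (-1/2, 0)
R = S + t·(W−S) with t = 4/3, so SR:RW = 4/3:-1/3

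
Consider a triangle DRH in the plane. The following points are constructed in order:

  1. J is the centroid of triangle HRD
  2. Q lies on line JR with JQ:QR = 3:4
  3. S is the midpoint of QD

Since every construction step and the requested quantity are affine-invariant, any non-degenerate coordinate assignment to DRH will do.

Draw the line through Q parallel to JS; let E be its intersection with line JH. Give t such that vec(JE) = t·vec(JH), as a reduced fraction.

t = -3/4

Work in coordinates with D = (0, 0), R = (1, 0), H = (0, 1).
1. J is the centroid of triangle HRD ⇒ J = (1/3, 1/3)
2. Q lies on line JR with JQ:QR = 3:4 ⇒ Q = (13/21, 4/21)
3. S is the midpoint of QD ⇒ S = (13/42, 2/21)
through Q parallel to JS: direction (-1/42, -5/21); meets JH at E = (7/12, -1/6)
E = J + t·(H−J) with t = -3/4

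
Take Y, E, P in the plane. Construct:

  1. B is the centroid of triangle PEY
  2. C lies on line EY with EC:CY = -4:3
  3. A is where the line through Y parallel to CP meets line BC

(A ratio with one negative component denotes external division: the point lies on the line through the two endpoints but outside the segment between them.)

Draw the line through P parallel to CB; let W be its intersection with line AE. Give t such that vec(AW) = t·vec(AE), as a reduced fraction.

Assign Y = (0, 0), E = (1, 0), P = (0, 1) — the answer is frame-independent, so this choice is without loss of generality.
1. B is the centroid of triangle PEY ⇒ B = (1/3, 1/3)
2. C lies on line EY with EC:CY = -4:3 ⇒ C = (-3, 0)
3. A is where the line through Y parallel to CP meets line BC ⇒ A = (9/7, 3/7)
through P parallel to CB: direction (10/3, 1/3); meets AE at W = (25/14, 33/28)
W = A + t·(E−A) with t = -7/4

t = -7/4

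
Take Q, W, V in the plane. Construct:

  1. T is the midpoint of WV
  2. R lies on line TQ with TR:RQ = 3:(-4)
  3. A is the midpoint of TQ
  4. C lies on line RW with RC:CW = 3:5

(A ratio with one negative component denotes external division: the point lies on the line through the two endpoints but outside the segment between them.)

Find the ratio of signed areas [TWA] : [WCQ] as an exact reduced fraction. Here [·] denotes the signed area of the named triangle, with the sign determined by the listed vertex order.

[TWA]:[WCQ] = -1/5

Assign Q = (0, 0), W = (1, 0), V = (0, 1) — the answer is frame-independent, so this choice is without loss of generality.
1. T is the midpoint of WV ⇒ T = (1/2, 1/2)
2. R lies on line TQ with TR:RQ = 3:(-4) ⇒ R = (2, 2)
3. A is the midpoint of TQ ⇒ A = (1/4, 1/4)
4. C lies on line RW with RC:CW = 3:5 ⇒ C = (13/8, 5/4)
2·[TWA] = -1/4, 2·[WCQ] = 5/4
[TWA]:[WCQ] = -1/4:5/4 = -1/5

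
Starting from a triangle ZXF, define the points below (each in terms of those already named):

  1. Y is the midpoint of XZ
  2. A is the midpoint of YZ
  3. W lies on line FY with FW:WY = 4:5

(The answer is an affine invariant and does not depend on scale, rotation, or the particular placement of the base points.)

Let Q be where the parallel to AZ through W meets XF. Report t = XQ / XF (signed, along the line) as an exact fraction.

Choose coordinates Z = (0, 0), X = (1, 0), F = (0, 1).
1. Y is the midpoint of XZ ⇒ Y = (1/2, 0)
2. A is the midpoint of YZ ⇒ A = (1/4, 0)
3. W lies on line FY with FW:WY = 4:5 ⇒ W = (2/9, 5/9)
through W parallel to AZ: direction (-1/4, 0); meets XF at Q = (4/9, 5/9)
Q = X + t·(F−X) with t = 5/9

t = 5/9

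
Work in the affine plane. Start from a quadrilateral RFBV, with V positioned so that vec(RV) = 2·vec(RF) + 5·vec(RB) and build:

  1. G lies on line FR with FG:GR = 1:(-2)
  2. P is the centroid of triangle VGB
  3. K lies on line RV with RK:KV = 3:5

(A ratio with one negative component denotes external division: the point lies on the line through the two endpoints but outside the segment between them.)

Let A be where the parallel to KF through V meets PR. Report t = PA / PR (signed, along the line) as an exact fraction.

Work in coordinates with R = (0, 0), F = (1, 0), B = (0, 1), V = (2, 5).
1. G lies on line FR with FG:GR = 1:(-2) ⇒ G = (2, 0)
2. P is the centroid of triangle VGB ⇒ P = (4/3, 2)
3. K lies on line RV with RK:KV = 3:5 ⇒ K = (3/4, 15/8)
through V parallel to KF: direction (1/4, -15/8); meets PR at A = (20/9, 10/3)
A = P + t·(R−P) with t = -2/3

t = -2/3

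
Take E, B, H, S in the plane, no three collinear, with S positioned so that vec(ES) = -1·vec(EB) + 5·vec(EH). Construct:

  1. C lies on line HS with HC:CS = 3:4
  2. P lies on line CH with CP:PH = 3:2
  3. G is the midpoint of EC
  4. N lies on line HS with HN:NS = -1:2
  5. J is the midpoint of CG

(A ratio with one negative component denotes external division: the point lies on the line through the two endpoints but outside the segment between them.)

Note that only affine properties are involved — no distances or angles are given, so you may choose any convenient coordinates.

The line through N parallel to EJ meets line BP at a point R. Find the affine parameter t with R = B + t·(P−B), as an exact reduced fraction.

t = 45/86

Assign E = (0, 0), B = (1, 0), H = (0, 1), S = (-1, 5) — the answer is frame-independent, so this choice is without loss of generality.
1. C lies on line HS with HC:CS = 3:4 ⇒ C = (-3/7, 19/7)
2. P lies on line CH with CP:PH = 3:2 ⇒ P = (-6/35, 59/35)
3. G is the midpoint of EC ⇒ G = (-3/14, 19/14)
4. N lies on line HS with HN:NS = -1:2 ⇒ N = (1, -3)
5. J is the midpoint of CG ⇒ J = (-9/28, 57/28)
through N parallel to EJ: direction (-9/28, 57/28); meets BP at R = (233/602, 531/602)
R = B + t·(P−B) with t = 45/86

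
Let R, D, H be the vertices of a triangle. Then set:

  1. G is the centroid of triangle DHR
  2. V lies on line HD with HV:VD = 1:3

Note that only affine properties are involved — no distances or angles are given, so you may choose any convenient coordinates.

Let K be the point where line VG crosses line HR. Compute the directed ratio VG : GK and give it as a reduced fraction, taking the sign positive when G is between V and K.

VG:GK = -1/4

Assign R = (0, 0), D = (1, 0), H = (0, 1) — the answer is frame-independent, so this choice is without loss of generality.
1. G is the centroid of triangle DHR ⇒ G = (1/3, 1/3)
2. V lies on line HD with HV:VD = 1:3 ⇒ V = (1/4, 3/4)
line VG meets HR at K = (0, 2)
G = V + t·(K−V) with t = -1/3, so VG:GK = -1/3:4/3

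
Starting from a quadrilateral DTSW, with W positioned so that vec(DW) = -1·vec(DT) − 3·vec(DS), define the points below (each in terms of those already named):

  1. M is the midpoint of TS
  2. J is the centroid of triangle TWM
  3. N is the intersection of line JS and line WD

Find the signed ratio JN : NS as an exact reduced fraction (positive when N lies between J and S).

Choose coordinates D = (0, 0), T = (1, 0), S = (0, 1), W = (-1, -3).
1. M is the midpoint of TS ⇒ M = (1/2, 1/2)
2. J is the centroid of triangle TWM ⇒ J = (1/6, -5/6)
3. N is the intersection of line JS and line WD ⇒ N = (1/14, 3/14)
N = J + t·(S−J) with t = 4/7, so JN:NS = t:(1−t) = 4/7:3/7

JN:NS = 4/3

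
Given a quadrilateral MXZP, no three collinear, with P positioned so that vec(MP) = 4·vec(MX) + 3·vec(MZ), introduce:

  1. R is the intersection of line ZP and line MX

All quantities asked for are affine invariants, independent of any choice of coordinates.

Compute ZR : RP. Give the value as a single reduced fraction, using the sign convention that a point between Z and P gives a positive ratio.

Work in coordinates with M = (0, 0), X = (1, 0), Z = (0, 1), P = (4, 3).
1. R is the intersection of line ZP and line MX ⇒ R = (-2, 0)
R = Z + t·(P−Z) with t = -1/2, so ZR:RP = t:(1−t) = -1/2:3/2

ZR:RP = -1/3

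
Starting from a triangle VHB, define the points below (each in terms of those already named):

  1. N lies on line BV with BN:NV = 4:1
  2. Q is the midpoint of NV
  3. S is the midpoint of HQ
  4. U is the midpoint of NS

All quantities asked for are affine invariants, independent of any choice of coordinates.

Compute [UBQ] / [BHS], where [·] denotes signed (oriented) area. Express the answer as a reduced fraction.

[UBQ]:[BHS] = -1/2

Choose coordinates V = (0, 0), H = (1, 0), B = (0, 1).
1. N lies on line BV with BN:NV = 4:1 ⇒ N = (0, 1/5)
2. Q is the midpoint of NV ⇒ Q = (0, 1/10)
3. S is the midpoint of HQ ⇒ S = (1/2, 1/20)
4. U is the midpoint of NS ⇒ U = (1/4, 1/8)
2·[UBQ] = 9/40, 2·[BHS] = -9/20
[UBQ]:[BHS] = 9/40:-9/20 = -1/2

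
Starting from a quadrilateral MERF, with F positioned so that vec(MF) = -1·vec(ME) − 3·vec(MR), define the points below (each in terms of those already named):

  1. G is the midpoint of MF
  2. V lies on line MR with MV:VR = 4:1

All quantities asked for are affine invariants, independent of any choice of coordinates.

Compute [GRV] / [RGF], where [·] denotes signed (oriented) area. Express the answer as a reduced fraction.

[GRV]:[RGF] = 1/5

Assign M = (0, 0), E = (1, 0), R = (0, 1), F = (-1, -3) — the answer is frame-independent, so this choice is without loss of generality.
1. G is the midpoint of MF ⇒ G = (-1/2, -3/2)
2. V lies on line MR with MV:VR = 4:1 ⇒ V = (0, 4/5)
2·[GRV] = -1/10, 2·[RGF] = -1/2
[GRV]:[RGF] = -1/10:-1/2 = 1/5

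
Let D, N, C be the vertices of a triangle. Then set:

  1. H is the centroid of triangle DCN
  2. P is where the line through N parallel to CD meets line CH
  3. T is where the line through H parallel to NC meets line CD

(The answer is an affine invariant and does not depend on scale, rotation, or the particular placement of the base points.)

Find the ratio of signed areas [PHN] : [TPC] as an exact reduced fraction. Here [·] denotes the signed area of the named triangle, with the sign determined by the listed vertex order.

[PHN]:[TPC] = -2

Choose coordinates D = (0, 0), N = (1, 0), C = (0, 1).
1. H is the centroid of triangle DCN ⇒ H = (1/3, 1/3)
2. P is where the line through N parallel to CD meets line CH ⇒ P = (1, -1)
3. T is where the line through H parallel to NC meets line CD ⇒ T = (0, 2/3)
2·[PHN] = -2/3, 2·[TPC] = 1/3
[PHN]:[TPC] = -2/3:1/3 = -2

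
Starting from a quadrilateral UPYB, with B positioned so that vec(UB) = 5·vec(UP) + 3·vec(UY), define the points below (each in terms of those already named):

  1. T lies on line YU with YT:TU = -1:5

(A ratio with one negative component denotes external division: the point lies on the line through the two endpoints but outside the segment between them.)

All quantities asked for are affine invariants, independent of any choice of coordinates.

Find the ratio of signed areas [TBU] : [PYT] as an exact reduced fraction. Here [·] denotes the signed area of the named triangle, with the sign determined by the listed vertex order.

[TBU]:[PYT] = 25

Set U = (0, 0), P = (1, 0), Y = (0, 1), B = (5, 3); any affine frame gives the same invariant.
1. T lies on line YU with YT:TU = -1:5 ⇒ T = (0, 5/4)
2·[TBU] = -25/4, 2·[PYT] = -1/4
[TBU]:[PYT] = -25/4:-1/4 = 25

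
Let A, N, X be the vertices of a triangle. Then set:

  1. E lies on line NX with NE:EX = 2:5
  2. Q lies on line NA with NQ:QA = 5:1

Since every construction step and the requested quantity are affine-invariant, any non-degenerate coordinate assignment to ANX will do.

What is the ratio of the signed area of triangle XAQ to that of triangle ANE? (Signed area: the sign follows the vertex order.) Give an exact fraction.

[XAQ]:[ANE] = 7/12

Choose coordinates A = (0, 0), N = (1, 0), X = (0, 1).
1. E lies on line NX with NE:EX = 2:5 ⇒ E = (5/7, 2/7)
2. Q lies on line NA with NQ:QA = 5:1 ⇒ Q = (1/6, 0)
2·[XAQ] = 1/6, 2·[ANE] = 2/7
[XAQ]:[ANE] = 1/6:2/7 = 7/12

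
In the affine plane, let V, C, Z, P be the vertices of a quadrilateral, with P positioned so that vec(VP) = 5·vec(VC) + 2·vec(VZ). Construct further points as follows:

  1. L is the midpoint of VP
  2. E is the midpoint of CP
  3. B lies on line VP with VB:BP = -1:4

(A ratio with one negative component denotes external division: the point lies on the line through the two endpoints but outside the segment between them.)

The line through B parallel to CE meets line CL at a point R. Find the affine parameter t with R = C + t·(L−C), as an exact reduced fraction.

t = 8/3

Choose coordinates V = (0, 0), C = (1, 0), Z = (0, 1), P = (5, 2).
1. L is the midpoint of VP ⇒ L = (5/2, 1)
2. E is the midpoint of CP ⇒ E = (3, 1)
3. B lies on line VP with VB:BP = -1:4 ⇒ B = (-5/3, -2/3)
through B parallel to CE: direction (2, 1); meets CL at R = (5, 8/3)
R = C + t·(L−C) with t = 8/3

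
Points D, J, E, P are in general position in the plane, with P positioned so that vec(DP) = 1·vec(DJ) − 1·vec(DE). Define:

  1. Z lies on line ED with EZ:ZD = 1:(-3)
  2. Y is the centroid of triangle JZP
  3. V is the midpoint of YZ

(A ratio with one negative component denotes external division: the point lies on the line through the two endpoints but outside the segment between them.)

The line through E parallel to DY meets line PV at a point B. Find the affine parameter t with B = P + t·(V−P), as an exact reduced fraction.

Assign D = (0, 0), J = (1, 0), E = (0, 1), P = (1, -1) — the answer is frame-independent, so this choice is without loss of generality.
1. Z lies on line ED with EZ:ZD = 1:(-3) ⇒ Z = (0, 3/2)
2. Y is the centroid of triangle JZP ⇒ Y = (2/3, 1/6)
3. V is the midpoint of YZ ⇒ V = (1/3, 5/6)
through E parallel to DY: direction (2/3, 1/6); meets PV at B = (1/4, 17/16)
B = P + t·(V−P) with t = 9/8

t = 9/8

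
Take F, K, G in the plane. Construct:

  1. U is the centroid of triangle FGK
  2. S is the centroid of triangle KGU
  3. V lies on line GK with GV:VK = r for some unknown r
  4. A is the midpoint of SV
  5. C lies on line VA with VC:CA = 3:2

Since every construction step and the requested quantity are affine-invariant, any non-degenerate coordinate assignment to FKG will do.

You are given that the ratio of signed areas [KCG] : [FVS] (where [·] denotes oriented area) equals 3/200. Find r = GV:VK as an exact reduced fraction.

Assign F = (0, 0), K = (1, 0), G = (0, 1) — the answer is frame-independent, so this choice is without loss of generality.
1. U is the centroid of triangle FGK ⇒ U = (1/3, 1/3)
2. S is the centroid of triangle KGU ⇒ S = (4/9, 4/9)
3. With GV:VK = r, write λ = r/(r+1) so V = G + λ·(K−G); V is affine-linear in λ
4. A is the midpoint of SV ⇒ A is an affine combination of earlier points and hence also affine-linear in λ
5. C lies on line VA with VC:CA = 3:2 ⇒ C is an affine combination of earlier points and hence also affine-linear in λ
Every point depending on V is an affine combination of V and λ-independent points, so each such coordinate is linear in λ; the λ² term in each signed area is a multiple of (K−G)×(K−G) = 0, so 2·[KCG] and 2·[FVS] are each linear in λ. Evaluating at λ=0 and λ=1:
  2·[KCG] = -1/30,   2·[FVS] = 8/9·λ − 4/9
So [KCG]:[FVS] = (-1/30) / (8/9·λ − 4/9). Setting this equal to 3/200:
  -1/30 = 3/200·(8/9·λ − 4/9)  ⇒  λ = -2
Then r = λ/(1−λ) = (-2)/(3) = -2/3. Check: with r = -2/3, V = (-2, 3) and [KCG]:[FVS] = 3/200 as required.

r = -2/3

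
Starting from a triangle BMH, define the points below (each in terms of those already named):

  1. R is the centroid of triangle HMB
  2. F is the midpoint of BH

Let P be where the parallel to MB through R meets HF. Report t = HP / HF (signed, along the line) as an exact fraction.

t = 4/3

Assign B = (0, 0), M = (1, 0), H = (0, 1) — the answer is frame-independent, so this choice is without loss of generality.
1. R is the centroid of triangle HMB ⇒ R = (1/3, 1/3)
2. F is the midpoint of BH ⇒ F = (0, 1/2)
through R parallel to MB: direction (-1, 0); meets HF at P = (0, 1/3)
P = H + t·(F−H) with t = 4/3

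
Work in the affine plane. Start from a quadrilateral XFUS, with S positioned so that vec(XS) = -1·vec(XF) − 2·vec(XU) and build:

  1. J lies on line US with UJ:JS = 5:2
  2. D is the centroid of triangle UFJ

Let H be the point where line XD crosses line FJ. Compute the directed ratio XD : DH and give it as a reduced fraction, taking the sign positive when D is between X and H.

Work in coordinates with X = (0, 0), F = (1, 0), U = (0, 1), S = (-1, -2).
1. J lies on line US with UJ:JS = 5:2 ⇒ J = (-5/7, -8/7)
2. D is the centroid of triangle UFJ ⇒ D = (2/21, -1/21)
line XD meets FJ at H = (4/7, -2/7)
D = X + t·(H−X) with t = 1/6, so XD:DH = 1/6:5/6

XD:DH = 1/5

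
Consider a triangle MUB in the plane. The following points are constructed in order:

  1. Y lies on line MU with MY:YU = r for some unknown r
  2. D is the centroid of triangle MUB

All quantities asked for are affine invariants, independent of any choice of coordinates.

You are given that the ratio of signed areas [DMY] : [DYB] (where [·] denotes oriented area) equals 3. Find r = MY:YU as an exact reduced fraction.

r = 3/2

Choose coordinates M = (0, 0), U = (1, 0), B = (0, 1).
1. With MY:YU = r, write λ = r/(r+1) so Y = M + λ·(U−M); Y is affine-linear in λ
2. D is the centroid of triangle MUB ⇒ D = (1/3, 1/3)
Every point depending on Y is an affine combination of Y and λ-independent points, so each such coordinate is linear in λ; the λ² term in each signed area is a multiple of (U−M)×(U−M) = 0, so 2·[DMY] and 2·[DYB] are each linear in λ. Evaluating at λ=0 and λ=1:
  2·[DMY] = 1/3·λ,   2·[DYB] = 2/3·λ − 1/3
So [DMY]:[DYB] = (1/3·λ) / (2/3·λ − 1/3). Setting this equal to 3:
  1/3·λ = 3·(2/3·λ − 1/3)  ⇒  λ = 3/5
Then r = λ/(1−λ) = (3/5)/(2/5) = 3/2. Check: with r = 3/2, Y = (3/5, 0) and [DMY]:[DYB] = 3 as required.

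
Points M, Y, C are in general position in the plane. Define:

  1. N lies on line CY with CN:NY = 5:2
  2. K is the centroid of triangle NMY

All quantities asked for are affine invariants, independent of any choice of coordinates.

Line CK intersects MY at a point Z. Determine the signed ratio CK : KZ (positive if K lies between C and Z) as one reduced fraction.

Set M = (0, 0), Y = (1, 0), C = (0, 1); any affine frame gives the same invariant.
1. N lies on line CY with CN:NY = 5:2 ⇒ N = (5/7, 2/7)
2. K is the centroid of triangle NMY ⇒ K = (4/7, 2/21)
line CK meets MY at Z = (12/19, 0)
K = C + t·(Z−C) with t = 19/21, so CK:KZ = 19/21:2/21

CK:KZ = 19/2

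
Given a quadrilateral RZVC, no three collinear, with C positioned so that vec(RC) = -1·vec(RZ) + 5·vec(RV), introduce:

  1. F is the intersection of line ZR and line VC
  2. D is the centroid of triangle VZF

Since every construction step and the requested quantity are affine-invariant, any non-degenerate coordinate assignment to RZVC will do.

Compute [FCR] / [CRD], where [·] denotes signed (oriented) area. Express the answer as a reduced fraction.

Work in coordinates with R = (0, 0), Z = (1, 0), V = (0, 1), C = (-1, 5).
1. F is the intersection of line ZR and line VC ⇒ F = (1/4, 0)
2. D is the centroid of triangle VZF ⇒ D = (5/12, 1/3)
2·[FCR] = 5/4, 2·[CRD] = 29/12
[FCR]:[CRD] = 5/4:29/12 = 15/29

[FCR]:[CRD] = 15/29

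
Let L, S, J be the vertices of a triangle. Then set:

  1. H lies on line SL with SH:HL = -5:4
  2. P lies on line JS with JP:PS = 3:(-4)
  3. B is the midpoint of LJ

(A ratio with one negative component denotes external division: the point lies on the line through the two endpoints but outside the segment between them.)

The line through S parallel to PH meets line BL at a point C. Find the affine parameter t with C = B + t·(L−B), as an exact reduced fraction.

Choose coordinates L = (0, 0), S = (1, 0), J = (0, 1).
1. H lies on line SL with SH:HL = -5:4 ⇒ H = (-4, 0)
2. P lies on line JS with JP:PS = 3:(-4) ⇒ P = (-3, 4)
3. B is the midpoint of LJ ⇒ B = (0, 1/2)
through S parallel to PH: direction (-1, -4); meets BL at C = (0, -4)
C = B + t·(L−B) with t = 9

t = 9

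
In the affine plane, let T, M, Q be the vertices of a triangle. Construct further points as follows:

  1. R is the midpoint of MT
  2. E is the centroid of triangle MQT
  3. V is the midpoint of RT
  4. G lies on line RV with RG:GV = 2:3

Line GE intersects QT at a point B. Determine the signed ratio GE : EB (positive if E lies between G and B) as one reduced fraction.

GE:EB = 1/5

Work in coordinates with T = (0, 0), M = (1, 0), Q = (0, 1).
1. R is the midpoint of MT ⇒ R = (1/2, 0)
2. E is the centroid of triangle MQT ⇒ E = (1/3, 1/3)
3. V is the midpoint of RT ⇒ V = (1/4, 0)
4. G lies on line RV with RG:GV = 2:3 ⇒ G = (2/5, 0)
line GE meets QT at B = (0, 2)
E = G + t·(B−G) with t = 1/6, so GE:EB = 1/6:5/6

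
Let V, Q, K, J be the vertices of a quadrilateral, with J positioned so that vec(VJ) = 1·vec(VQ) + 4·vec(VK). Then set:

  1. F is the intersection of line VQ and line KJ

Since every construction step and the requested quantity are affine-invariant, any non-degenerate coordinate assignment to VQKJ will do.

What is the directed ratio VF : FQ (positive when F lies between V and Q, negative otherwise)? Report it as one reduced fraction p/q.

VF:FQ = -1/4

Work in coordinates with V = (0, 0), Q = (1, 0), K = (0, 1), J = (1, 4).
1. F is the intersection of line VQ and line KJ ⇒ F = (-1/3, 0)
F = V + t·(Q−V) with t = -1/3, so VF:FQ = t:(1−t) = -1/3:4/3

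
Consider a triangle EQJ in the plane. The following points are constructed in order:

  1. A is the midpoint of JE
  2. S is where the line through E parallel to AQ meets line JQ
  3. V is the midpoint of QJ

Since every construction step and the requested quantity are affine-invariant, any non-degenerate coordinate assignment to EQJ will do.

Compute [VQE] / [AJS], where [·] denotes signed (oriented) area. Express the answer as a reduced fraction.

[VQE]:[AJS] = 1/2

Choose coordinates E = (0, 0), Q = (1, 0), J = (0, 1).
1. A is the midpoint of JE ⇒ A = (0, 1/2)
2. S is where the line through E parallel to AQ meets line JQ ⇒ S = (2, -1)
3. V is the midpoint of QJ ⇒ V = (1/2, 1/2)
2·[VQE] = -1/2, 2·[AJS] = -1
[VQE]:[AJS] = -1/2:-1 = 1/2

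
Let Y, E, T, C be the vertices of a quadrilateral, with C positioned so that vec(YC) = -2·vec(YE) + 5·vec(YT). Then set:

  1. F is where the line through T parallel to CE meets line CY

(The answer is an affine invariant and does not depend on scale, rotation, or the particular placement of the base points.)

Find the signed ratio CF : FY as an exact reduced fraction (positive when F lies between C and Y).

CF:FY = 2/3

Work in coordinates with Y = (0, 0), E = (1, 0), T = (0, 1), C = (-2, 5).
1. F is where the line through T parallel to CE meets line CY ⇒ F = (-6/5, 3)
F = C + t·(Y−C) with t = 2/5, so CF:FY = t:(1−t) = 2/5:3/5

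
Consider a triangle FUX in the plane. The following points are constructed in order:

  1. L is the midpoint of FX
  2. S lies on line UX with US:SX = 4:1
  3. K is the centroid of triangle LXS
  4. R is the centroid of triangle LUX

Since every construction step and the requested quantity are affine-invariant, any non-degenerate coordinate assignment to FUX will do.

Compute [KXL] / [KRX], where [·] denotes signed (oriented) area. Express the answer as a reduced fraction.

[KXL]:[KRX] = 3/4

Set F = (0, 0), U = (1, 0), X = (0, 1); any affine frame gives the same invariant.
1. L is the midpoint of FX ⇒ L = (0, 1/2)
2. S lies on line UX with US:SX = 4:1 ⇒ S = (1/5, 4/5)
3. K is the centroid of triangle LXS ⇒ K = (1/15, 23/30)
4. R is the centroid of triangle LUX ⇒ R = (1/3, 1/2)
2·[KXL] = 1/30, 2·[KRX] = 2/45
[KXL]:[KRX] = 1/30:2/45 = 3/4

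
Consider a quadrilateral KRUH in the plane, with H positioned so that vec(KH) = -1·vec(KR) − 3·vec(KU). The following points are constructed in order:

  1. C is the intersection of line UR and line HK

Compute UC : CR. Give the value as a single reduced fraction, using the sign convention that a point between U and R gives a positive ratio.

UC:CR = 1/3

Work in coordinates with K = (0, 0), R = (1, 0), U = (0, 1), H = (-1, -3).
1. C is the intersection of line UR and line HK ⇒ C = (1/4, 3/4)
C = U + t·(R−U) with t = 1/4, so UC:CR = t:(1−t) = 1/4:3/4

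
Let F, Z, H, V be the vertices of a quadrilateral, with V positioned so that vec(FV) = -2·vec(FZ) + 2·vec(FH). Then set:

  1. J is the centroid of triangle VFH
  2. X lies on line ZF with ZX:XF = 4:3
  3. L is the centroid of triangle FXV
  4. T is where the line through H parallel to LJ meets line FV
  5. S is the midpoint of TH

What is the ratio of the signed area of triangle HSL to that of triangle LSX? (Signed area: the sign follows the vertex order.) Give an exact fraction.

[HSL]:[LSX] = 7

Work in coordinates with F = (0, 0), Z = (1, 0), H = (0, 1), V = (-2, 2).
1. J is the centroid of triangle VFH ⇒ J = (-2/3, 1)
2. X lies on line ZF with ZX:XF = 4:3 ⇒ X = (3/7, 0)
3. L is the centroid of triangle FXV ⇒ L = (-11/21, 2/3)
4. T is where the line through H parallel to LJ meets line FV ⇒ T = (3/4, -3/4)
5. S is the midpoint of TH ⇒ S = (3/8, 1/8)
2·[HSL] = -7/12, 2·[LSX] = -1/12
[HSL]:[LSX] = -7/12:-1/12 = 7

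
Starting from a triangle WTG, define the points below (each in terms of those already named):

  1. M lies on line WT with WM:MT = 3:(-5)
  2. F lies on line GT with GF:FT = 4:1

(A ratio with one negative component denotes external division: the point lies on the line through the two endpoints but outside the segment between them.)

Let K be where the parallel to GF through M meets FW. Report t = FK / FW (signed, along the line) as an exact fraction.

t = 5/2

Choose coordinates W = (0, 0), T = (1, 0), G = (0, 1).
1. M lies on line WT with WM:MT = 3:(-5) ⇒ M = (-3/2, 0)
2. F lies on line GT with GF:FT = 4:1 ⇒ F = (4/5, 1/5)
through M parallel to GF: direction (4/5, -4/5); meets FW at K = (-6/5, -3/10)
K = F + t·(W−F) with t = 5/2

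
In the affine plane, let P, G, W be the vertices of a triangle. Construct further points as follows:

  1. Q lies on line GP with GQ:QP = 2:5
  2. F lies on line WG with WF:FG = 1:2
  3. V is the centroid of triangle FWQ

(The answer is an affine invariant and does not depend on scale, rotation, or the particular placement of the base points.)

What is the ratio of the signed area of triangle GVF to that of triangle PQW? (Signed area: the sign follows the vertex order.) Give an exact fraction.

Work in coordinates with P = (0, 0), G = (1, 0), W = (0, 1).
1. Q lies on line GP with GQ:QP = 2:5 ⇒ Q = (5/7, 0)
2. F lies on line WG with WF:FG = 1:2 ⇒ F = (1/3, 2/3)
3. V is the centroid of triangle FWQ ⇒ V = (22/63, 5/9)
2·[GVF] = -4/63, 2·[PQW] = 5/7
[GVF]:[PQW] = -4/63:5/7 = -4/45

[GVF]:[PQW] = -4/45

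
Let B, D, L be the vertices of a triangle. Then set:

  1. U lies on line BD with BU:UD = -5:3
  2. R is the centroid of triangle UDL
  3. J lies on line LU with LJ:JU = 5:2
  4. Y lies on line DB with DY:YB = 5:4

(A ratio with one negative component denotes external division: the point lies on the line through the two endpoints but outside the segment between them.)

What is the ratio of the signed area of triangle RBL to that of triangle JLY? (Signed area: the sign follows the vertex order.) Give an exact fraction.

[RBL]:[JLY] = -147/185

Set B = (0, 0), D = (1, 0), L = (0, 1); any affine frame gives the same invariant.
1. U lies on line BD with BU:UD = -5:3 ⇒ U = (5/2, 0)
2. R is the centroid of triangle UDL ⇒ R = (7/6, 1/3)
3. J lies on line LU with LJ:JU = 5:2 ⇒ J = (25/14, 2/7)
4. Y lies on line DB with DY:YB = 5:4 ⇒ Y = (4/9, 0)
2·[RBL] = -7/6, 2·[JLY] = 185/126
[RBL]:[JLY] = -7/6:185/126 = -147/185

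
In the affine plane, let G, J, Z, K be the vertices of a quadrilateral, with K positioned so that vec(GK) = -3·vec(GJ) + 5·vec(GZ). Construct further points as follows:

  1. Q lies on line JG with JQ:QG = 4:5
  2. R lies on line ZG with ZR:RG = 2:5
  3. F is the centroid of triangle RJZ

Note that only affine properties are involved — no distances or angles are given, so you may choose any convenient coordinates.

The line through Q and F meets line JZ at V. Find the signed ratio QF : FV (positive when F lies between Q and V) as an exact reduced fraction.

QF:FV = 11/3

Assign G = (0, 0), J = (1, 0), Z = (0, 1), K = (-3, 5) — the answer is frame-independent, so this choice is without loss of generality.
1. Q lies on line JG with JQ:QG = 4:5 ⇒ Q = (5/9, 0)
2. R lies on line ZG with ZR:RG = 2:5 ⇒ R = (0, 5/7)
3. F is the centroid of triangle RJZ ⇒ F = (1/3, 4/7)
line QF meets JZ at V = (3/11, 8/11)
F = Q + t·(V−Q) with t = 11/14, so QF:FV = 11/14:3/14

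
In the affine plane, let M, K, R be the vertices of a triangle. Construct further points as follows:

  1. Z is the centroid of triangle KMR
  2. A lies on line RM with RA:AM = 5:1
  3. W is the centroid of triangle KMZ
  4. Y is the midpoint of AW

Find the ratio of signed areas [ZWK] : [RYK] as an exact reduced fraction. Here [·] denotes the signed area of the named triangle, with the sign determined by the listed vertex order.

[ZWK]:[RYK] = 4/23

Work in coordinates with M = (0, 0), K = (1, 0), R = (0, 1).
1. Z is the centroid of triangle KMR ⇒ Z = (1/3, 1/3)
2. A lies on line RM with RA:AM = 5:1 ⇒ A = (0, 1/6)
3. W is the centroid of triangle KMZ ⇒ W = (4/9, 1/9)
4. Y is the midpoint of AW ⇒ Y = (2/9, 5/36)
2·[ZWK] = 1/9, 2·[RYK] = 23/36
[ZWK]:[RYK] = 1/9:23/36 = 4/23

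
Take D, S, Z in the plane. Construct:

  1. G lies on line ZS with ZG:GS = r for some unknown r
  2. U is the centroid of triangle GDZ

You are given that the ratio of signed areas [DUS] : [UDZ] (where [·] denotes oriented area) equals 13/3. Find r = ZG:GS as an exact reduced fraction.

Set D = (0, 0), S = (1, 0), Z = (0, 1); any affine frame gives the same invariant.
1. With ZG:GS = r, write λ = r/(r+1) so G = Z + λ·(S−Z); G is affine-linear in λ
2. U is the centroid of triangle GDZ ⇒ U is an affine combination of earlier points and hence also affine-linear in λ
Every point depending on G is an affine combination of G and λ-independent points, so each such coordinate is linear in λ; the λ² term in each signed area is a multiple of (S−Z)×(S−Z) = 0, so 2·[DUS] and 2·[UDZ] are each linear in λ. Evaluating at λ=0 and λ=1:
  2·[DUS] = 1/3·λ − 2/3,   2·[UDZ] = -1/3·λ
So [DUS]:[UDZ] = (1/3·λ − 2/3) / (-1/3·λ). Setting this equal to 13/3:
  1/3·λ − 2/3 = 13/3·(-1/3·λ)  ⇒  λ = 3/8
Then r = λ/(1−λ) = (3/8)/(5/8) = 3/5. Check: with r = 3/5, G = (3/8, 5/8) and [DUS]:[UDZ] = 13/3 as required.

r = 3/5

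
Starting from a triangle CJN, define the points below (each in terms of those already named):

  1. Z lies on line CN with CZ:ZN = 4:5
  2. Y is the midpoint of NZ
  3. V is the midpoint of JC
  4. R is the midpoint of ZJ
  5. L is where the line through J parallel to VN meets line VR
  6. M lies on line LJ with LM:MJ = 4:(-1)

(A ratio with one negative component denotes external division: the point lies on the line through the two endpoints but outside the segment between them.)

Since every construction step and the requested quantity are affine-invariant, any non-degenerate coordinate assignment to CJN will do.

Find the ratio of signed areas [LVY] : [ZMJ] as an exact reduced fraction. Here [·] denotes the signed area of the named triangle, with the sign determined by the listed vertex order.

[LVY]:[ZMJ] = -27/14

Work in coordinates with C = (0, 0), J = (1, 0), N = (0, 1).
1. Z lies on line CN with CZ:ZN = 4:5 ⇒ Z = (0, 4/9)
2. Y is the midpoint of NZ ⇒ Y = (0, 13/18)
3. V is the midpoint of JC ⇒ V = (1/2, 0)
4. R is the midpoint of ZJ ⇒ R = (1/2, 2/9)
5. L is where the line through J parallel to VN meets line VR ⇒ L = (1/2, 1)
6. M lies on line LJ with LM:MJ = 4:(-1) ⇒ M = (7/6, -1/3)
2·[LVY] = -1/2, 2·[ZMJ] = 7/27
[LVY]:[ZMJ] = -1/2:7/27 = -27/14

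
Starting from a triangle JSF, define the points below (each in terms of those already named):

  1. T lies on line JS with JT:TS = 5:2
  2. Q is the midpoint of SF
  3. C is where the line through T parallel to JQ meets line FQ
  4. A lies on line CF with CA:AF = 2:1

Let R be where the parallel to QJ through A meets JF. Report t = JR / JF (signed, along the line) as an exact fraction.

t = 3/7

Assign J = (0, 0), S = (1, 0), F = (0, 1) — the answer is frame-independent, so this choice is without loss of generality.
1. T lies on line JS with JT:TS = 5:2 ⇒ T = (5/7, 0)
2. Q is the midpoint of SF ⇒ Q = (1/2, 1/2)
3. C is where the line through T parallel to JQ meets line FQ ⇒ C = (6/7, 1/7)
4. A lies on line CF with CA:AF = 2:1 ⇒ A = (2/7, 5/7)
through A parallel to QJ: direction (-1/2, -1/2); meets JF at R = (0, 3/7)
R = J + t·(F−J) with t = 3/7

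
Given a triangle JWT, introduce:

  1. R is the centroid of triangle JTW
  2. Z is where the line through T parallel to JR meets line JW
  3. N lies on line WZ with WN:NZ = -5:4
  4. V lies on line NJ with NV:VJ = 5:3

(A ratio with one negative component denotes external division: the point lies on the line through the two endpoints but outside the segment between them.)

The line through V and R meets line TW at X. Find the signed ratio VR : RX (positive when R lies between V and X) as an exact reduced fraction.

Assign J = (0, 0), W = (1, 0), T = (0, 1) — the answer is frame-independent, so this choice is without loss of generality.
1. R is the centroid of triangle JTW ⇒ R = (1/3, 1/3)
2. Z is where the line through T parallel to JR meets line JW ⇒ Z = (-1, 0)
3. N lies on line WZ with WN:NZ = -5:4 ⇒ N = (-9, 0)
4. V lies on line NJ with NV:VJ = 5:3 ⇒ V = (-27/8, 0)
line VR meets TW at X = (62/97, 35/97)
R = V + t·(X−V) with t = 97/105, so VR:RX = 97/105:8/105

VR:RX = 97/8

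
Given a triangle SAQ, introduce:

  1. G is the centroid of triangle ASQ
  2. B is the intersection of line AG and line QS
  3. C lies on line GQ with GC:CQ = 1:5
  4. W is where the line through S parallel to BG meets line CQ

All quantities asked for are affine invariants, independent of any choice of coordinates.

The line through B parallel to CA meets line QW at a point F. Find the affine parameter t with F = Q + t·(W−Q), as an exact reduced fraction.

Choose coordinates S = (0, 0), A = (1, 0), Q = (0, 1).
1. G is the centroid of triangle ASQ ⇒ G = (1/3, 1/3)
2. B is the intersection of line AG and line QS ⇒ B = (0, 1/2)
3. C lies on line GQ with GC:CQ = 1:5 ⇒ C = (5/18, 4/9)
4. W is where the line through S parallel to BG meets line CQ ⇒ W = (2/3, -1/3)
through B parallel to CA: direction (13/18, -4/9); meets QW at F = (13/36, 5/18)
F = Q + t·(W−Q) with t = 13/24

t = 13/24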